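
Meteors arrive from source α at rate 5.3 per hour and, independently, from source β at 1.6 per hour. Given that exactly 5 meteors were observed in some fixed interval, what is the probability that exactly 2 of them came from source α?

0.0736

Given the total, each event is independently from source α with probability p = λ_α/(λ_α+λ_β) = 5.3/6.9 ≈ 0.7681.
So K ~ Binomial(5, 5.3/6.9): P(K = 2) = C(5,2) · (5.3/6.9)^2 · (1.6/6.9)^3 ≈ 0.0736.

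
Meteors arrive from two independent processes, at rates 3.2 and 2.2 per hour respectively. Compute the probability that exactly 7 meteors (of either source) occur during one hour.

Independent Poisson processes superpose: combined rate λ = 3.2 + 2.2 = 5.4 per hour.
So μ = 5.4.
P(N = 7) = e^(−5.4) · 5.4^7/7! ≈ 0.1200.

0.1200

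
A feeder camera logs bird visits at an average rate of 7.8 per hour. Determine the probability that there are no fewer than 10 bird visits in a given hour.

0.2589

With mean μ = 7.8 per hour,
P(N ≥ 10) = 1 − P(N ≤ 9) = 1 − Σ_{j=0}^{9} e^(−μ) μ^j/j! ≈ 0.2589.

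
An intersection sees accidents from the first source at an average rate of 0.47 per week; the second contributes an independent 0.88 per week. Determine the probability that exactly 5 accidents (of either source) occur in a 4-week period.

0.1728

Independent Poisson processes superpose: combined rate λ = 0.47 + 0.88 = 1.35 per week.
Over the interval, μ = 1.35 × 4 = 5.4 (a 4-week period = 4 weeks).
P(N = 5) = e^(−5.4) · 5.4^5/5! ≈ 0.1728.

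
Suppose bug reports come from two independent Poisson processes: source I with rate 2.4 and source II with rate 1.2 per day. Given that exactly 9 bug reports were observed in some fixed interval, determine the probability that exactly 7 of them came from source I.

0.2341

Given the total, each event is independently from source I with probability p = λ_I/(λ_I+λ_II) = 2.4/3.6 ≈ 0.6667.
So K ~ Binomial(9, 2.4/3.6): P(K = 7) = C(9,7) · (2.4/3.6)^7 · (1.2/3.6)^2 ≈ 0.2341.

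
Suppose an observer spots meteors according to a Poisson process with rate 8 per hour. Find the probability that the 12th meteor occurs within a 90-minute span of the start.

0.5384

Over the interval, μ = 8 × 1.5 = 12 (a 90-minute span = 1.5 hours).
The 12th arrival falls in the interval iff at least 12 events occur there: P(S_12 ≤ t) = P(N ≥ 12) = 1 − P(N ≤ 11) ≈ 0.5384.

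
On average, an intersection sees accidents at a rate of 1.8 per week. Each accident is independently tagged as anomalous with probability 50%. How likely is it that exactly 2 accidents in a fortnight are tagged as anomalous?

Thinning: the accidents that are tagged as anomalous themselves form a Poisson process with rate 0.5 × 1.8 = 0.9 per week.
Over the interval, μ = 0.9 × 2 = 1.8 (a fortnight = 2 weeks).
P(N = 2) = e^(−1.8) · 1.8^2/2! ≈ 0.2678.

0.2678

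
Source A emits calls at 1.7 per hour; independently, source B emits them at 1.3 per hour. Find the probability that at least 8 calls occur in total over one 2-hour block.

0.2560

Independent Poisson processes superpose: combined rate λ = 1.7 + 1.3 = 3 per hour.
Over the interval, μ = 3 × 2 = 6 (a 2-hour block = 2 hours).
P(N ≥ 8) = 1 − P(N ≤ 7) ≈ 0.2560.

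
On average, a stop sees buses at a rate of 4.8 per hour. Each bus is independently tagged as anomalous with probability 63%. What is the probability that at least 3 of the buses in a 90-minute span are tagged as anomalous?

Thinning: the buses that are tagged as anomalous themselves form a Poisson process with rate 0.63 × 4.8 = 3.024 per hour.
Over the interval, μ = 3.024 × 1.5 = 4.536 (a 90-minute span = 1.5 hours).
P(N ≥ 3) = 1 − P(N ≤ 2) ≈ 0.8304.

0.8304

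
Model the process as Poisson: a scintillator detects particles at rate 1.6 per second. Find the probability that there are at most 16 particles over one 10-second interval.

0.5660

Over the interval, μ = 1.6 × 10 = 16 (a 10-second interval = 10 seconds).
P(N ≤ 16) = Σ_{j=0}^{16} e^(−μ) μ^j/j! ≈ 0.5660.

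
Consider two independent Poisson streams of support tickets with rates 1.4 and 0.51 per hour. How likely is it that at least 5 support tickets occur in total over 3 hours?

Independent Poisson processes superpose: combined rate λ = 1.4 + 0.51 = 1.91 per hour.
Over the interval, μ = 1.91 × 3 = 5.73 (3 hours).
P(N ≥ 5) = 1 − P(N ≤ 4) ≈ 0.6772.

0.6772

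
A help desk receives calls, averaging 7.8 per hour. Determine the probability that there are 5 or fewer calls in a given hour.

With mean μ = 7.8 per hour,
P(N ≤ 5) = Σ_{j=0}^{5} e^(−μ) μ^j/j! ≈ 0.2103.

0.2103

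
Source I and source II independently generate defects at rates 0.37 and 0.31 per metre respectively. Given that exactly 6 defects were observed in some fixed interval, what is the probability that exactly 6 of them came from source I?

Given the total, each event is independently from source I with probability p = λ_I/(λ_I+λ_II) = 0.37/0.68 ≈ 0.5441.
So K ~ Binomial(6, 0.37/0.68): P(K = 6) = C(6,6) · (0.37/0.68)^6 · (0.31/0.68)^0 ≈ 0.0260.

0.0260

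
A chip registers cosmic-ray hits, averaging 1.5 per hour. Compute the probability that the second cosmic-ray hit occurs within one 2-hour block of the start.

0.8009

Over the interval, μ = 1.5 × 2 = 3 (a 2-hour block = 2 hours).
The second arrival falls in the interval iff at least 2 events occur there: P(S_2 ≤ t) = P(N ≥ 2) = 1 − P(N ≤ 1) ≈ 0.8009.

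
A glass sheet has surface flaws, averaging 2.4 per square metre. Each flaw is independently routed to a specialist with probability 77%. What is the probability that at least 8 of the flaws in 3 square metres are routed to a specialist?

0.1960

Thinning: the flaws that are routed to a specialist themselves form a Poisson process with rate 0.77 × 2.4 = 1.848 per square metre.
Over the interval, μ = 1.848 × 3 = 5.544 (3 square metres).
P(N ≥ 8) = 1 − P(N ≤ 7) ≈ 0.1960.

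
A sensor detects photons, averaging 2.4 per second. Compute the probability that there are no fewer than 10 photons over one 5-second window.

Over the interval, μ = 2.4 × 5 = 12 (a 5-second window = 5 seconds).
P(N ≥ 10) = 1 − P(N ≤ 9) = 1 − Σ_{j=0}^{9} e^(−μ) μ^j/j! ≈ 0.7576.

0.7576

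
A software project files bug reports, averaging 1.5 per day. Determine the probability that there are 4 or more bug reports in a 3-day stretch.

0.6577

Over the interval, μ = 1.5 × 3 = 4.5 (a 3-day stretch = 3 days).
P(N ≥ 4) = 1 − P(N ≤ 3) = 1 − Σ_{j=0}^{3} e^(−μ) μ^j/j! ≈ 0.6577.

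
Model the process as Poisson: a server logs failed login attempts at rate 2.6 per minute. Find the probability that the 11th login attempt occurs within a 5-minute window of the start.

Over the interval, μ = 2.6 × 5 = 13 (a 5-minute window = 5 minutes).
The 11th arrival falls in the interval iff at least 11 events occur there: P(S_11 ≤ t) = P(N ≥ 11) = 1 − P(N ≤ 10) ≈ 0.7483.

0.7483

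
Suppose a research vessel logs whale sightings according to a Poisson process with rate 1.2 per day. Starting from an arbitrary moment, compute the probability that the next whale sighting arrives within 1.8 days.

0.8847

Inter-arrival times are exponential with rate λ = 1.2 per day.
P(T ≤ 1.8) = 1 − e^(−λt) = 1 − e^(−1.2 × 1.8) = 1 − e^(−2.16) ≈ 0.8847.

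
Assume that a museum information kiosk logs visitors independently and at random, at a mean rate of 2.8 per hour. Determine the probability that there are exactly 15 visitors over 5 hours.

Over the interval, μ = 2.8 × 5 = 14 (5 hours).
P(N = 15) = e^(−μ) μ^15/15! = e^(−14) · 14^15/1307674368000 ≈ 0.0989.

0.0989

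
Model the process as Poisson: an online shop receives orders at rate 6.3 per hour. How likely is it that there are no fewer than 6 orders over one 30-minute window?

Over the interval, μ = 6.3 × 0.5 = 3.15 (a 30-minute window = 0.5 hours).
P(N ≥ 6) = 1 − P(N ≤ 5) = 1 − Σ_{j=0}^{5} e^(−μ) μ^j/j! ≈ 0.0998.

0.0998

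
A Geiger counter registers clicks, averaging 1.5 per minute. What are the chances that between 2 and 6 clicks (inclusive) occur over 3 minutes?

Over the interval, μ = 1.5 × 3 = 4.5 (3 minutes).
P(2 ≤ N ≤ 6) = Σ_{j=2}^{6} e^(−4.5) · 4.5^j/j! ≈ 0.7700.

0.7700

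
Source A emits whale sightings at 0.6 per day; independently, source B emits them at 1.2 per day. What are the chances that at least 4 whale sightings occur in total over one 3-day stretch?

0.7867

Independent Poisson processes superpose: combined rate λ = 0.6 + 1.2 = 1.8 per day.
Over the interval, μ = 1.8 × 3 = 5.4 (a 3-day stretch = 3 days).
P(N ≥ 4) = 1 − P(N ≤ 3) ≈ 0.7867.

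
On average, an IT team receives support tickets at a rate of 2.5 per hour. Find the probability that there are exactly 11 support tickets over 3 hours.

0.0585

Over the interval, μ = 2.5 × 3 = 7.5 (3 hours).
P(N = 11) = e^(−μ) μ^11/11! = e^(−7.5) · 7.5^11/39916800 ≈ 0.0585.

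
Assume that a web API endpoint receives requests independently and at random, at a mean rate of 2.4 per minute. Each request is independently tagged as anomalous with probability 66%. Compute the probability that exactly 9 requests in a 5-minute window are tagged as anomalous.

Thinning: the requests that are tagged as anomalous themselves form a Poisson process with rate 0.66 × 2.4 = 1.584 per minute.
Over the interval, μ = 1.584 × 5 = 7.92 (a 5-minute window = 5 minutes).
P(N = 9) = e^(−7.92) · 7.92^9/9! ≈ 0.1228.

0.1228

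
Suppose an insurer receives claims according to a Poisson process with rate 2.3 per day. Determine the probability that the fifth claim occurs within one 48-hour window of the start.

Over the interval, μ = 2.3 × 2 = 4.6 (a 48-hour window = 2 days).
The fifth arrival falls in the interval iff at least 5 events occur there: P(S_5 ≤ t) = P(N ≥ 5) = 1 − P(N ≤ 4) ≈ 0.4868.

0.4868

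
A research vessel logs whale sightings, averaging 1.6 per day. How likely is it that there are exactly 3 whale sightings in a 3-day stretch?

0.1517

Over the interval, μ = 1.6 × 3 = 4.8 (a 3-day stretch = 3 days).
P(N = 3) = e^(−μ) μ^3/3! = e^(−4.8) · 4.8^3/6 ≈ 0.1517.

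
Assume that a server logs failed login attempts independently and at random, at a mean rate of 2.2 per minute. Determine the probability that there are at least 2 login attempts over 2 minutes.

0.9337

Over the interval, μ = 2.2 × 2 = 4.4 (2 minutes).
P(N ≥ 2) = 1 − P(N ≤ 1) = 1 − Σ_{j=0}^{1} e^(−μ) μ^j/j! ≈ 0.9337.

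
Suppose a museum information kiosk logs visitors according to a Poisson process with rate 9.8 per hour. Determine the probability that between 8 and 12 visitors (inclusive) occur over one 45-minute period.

0.4159

Over the interval, μ = 9.8 × 0.75 = 7.35 (a 45-minute period = 0.75 hours).
P(8 ≤ N ≤ 12) = Σ_{j=8}^{12} e^(−7.35) · 7.35^j/j! ≈ 0.4159.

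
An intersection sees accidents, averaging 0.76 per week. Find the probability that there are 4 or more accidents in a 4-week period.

Over the interval, μ = 0.76 × 4 = 3.04 (a 4-week period = 4 weeks).
P(N ≥ 4) = 1 − P(N ≤ 3) = 1 − Σ_{j=0}^{3} e^(−μ) μ^j/j! ≈ 0.3617.

0.3617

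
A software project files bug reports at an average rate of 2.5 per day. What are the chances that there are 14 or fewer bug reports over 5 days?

0.7250

Over the interval, μ = 2.5 × 5 = 12.5 (5 days).
P(N ≤ 14) = Σ_{j=0}^{14} e^(−μ) μ^j/j! ≈ 0.7250.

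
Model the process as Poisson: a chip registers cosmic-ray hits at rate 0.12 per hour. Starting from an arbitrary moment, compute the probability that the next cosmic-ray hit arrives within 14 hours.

0.8136

Inter-arrival times are exponential with rate λ = 0.12 per hour.
P(T ≤ 14) = 1 − e^(−λt) = 1 − e^(−0.12 × 14) = 1 − e^(−1.68) ≈ 0.8136.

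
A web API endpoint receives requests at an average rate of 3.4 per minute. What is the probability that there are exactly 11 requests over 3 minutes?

0.1158

Over the interval, μ = 3.4 × 3 = 10.2 (3 minutes).
P(N = 11) = e^(−μ) μ^11/11! = e^(−10.2) · 10.2^11/39916800 ≈ 0.1158.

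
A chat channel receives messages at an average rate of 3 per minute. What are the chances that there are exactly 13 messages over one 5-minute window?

Over the interval, μ = 3 × 5 = 15 (a 5-minute window = 5 minutes).
P(N = 13) = e^(−μ) μ^13/13! = e^(−15) · 15^13/6227020800 ≈ 0.0956.

0.0956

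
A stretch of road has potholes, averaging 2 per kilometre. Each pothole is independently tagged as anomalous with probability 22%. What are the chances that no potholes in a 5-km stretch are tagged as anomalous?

0.1108

Thinning: the potholes that are tagged as anomalous themselves form a Poisson process with rate 0.22 × 2 = 0.44 per kilometre.
Over the interval, μ = 0.44 × 5 = 2.2 (a 5-km stretch = 5 kilometres).
P(N = 0) = e^(−2.2) · 2.2^0/0! ≈ 0.1108.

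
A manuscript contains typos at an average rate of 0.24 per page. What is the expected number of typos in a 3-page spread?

E[N] = λt = 0.24 × 3 = 0.72 (a 3-page spread = 3 pages).

0.72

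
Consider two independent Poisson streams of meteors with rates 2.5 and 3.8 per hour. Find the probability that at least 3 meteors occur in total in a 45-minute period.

0.8502

Independent Poisson processes superpose: combined rate λ = 2.5 + 3.8 = 6.3 per hour.
Over the interval, μ = 6.3 × 0.75 = 4.725 (a 45-minute period = 0.75 hours).
P(N ≥ 3) = 1 − P(N ≤ 2) ≈ 0.8502.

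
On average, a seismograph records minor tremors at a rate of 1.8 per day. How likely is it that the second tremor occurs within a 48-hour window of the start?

0.8743

Over the interval, μ = 1.8 × 2 = 3.6 (a 48-hour window = 2 days).
The second arrival falls in the interval iff at least 2 events occur there: P(S_2 ≤ t) = P(N ≥ 2) = 1 − P(N ≤ 1) ≈ 0.8743.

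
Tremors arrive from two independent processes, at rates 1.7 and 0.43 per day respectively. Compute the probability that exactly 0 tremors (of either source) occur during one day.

Independent Poisson processes superpose: combined rate λ = 1.7 + 0.43 = 2.13 per day.
So μ = 2.13.
P(N = 0) = e^(−2.13) · 2.13^0/0! ≈ 0.1188.

0.1188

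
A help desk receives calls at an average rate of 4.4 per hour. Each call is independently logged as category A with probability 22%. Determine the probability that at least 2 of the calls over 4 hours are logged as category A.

0.8986

Thinning: the calls that are logged as category A themselves form a Poisson process with rate 0.22 × 4.4 = 0.968 per hour.
Over the interval, μ = 0.968 × 4 = 3.872 (4 hours).
P(N ≥ 2) = 1 − P(N ≤ 1) ≈ 0.8986.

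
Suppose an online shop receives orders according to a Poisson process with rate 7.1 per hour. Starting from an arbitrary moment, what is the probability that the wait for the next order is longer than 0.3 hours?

0.1188

The wait for the next event is exponential with rate λ = 7.1 per hour.
P(T > 0.3) = e^(−λt) = e^(−7.1 × 0.3) = e^(−2.13) ≈ 0.1188.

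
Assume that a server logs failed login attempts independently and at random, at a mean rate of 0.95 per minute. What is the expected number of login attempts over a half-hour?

E[N] = λt = 0.95 × 30 = 28.5 (a half-hour = 30 minutes).

28.5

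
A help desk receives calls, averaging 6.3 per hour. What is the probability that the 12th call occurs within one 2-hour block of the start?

0.6050

Over the interval, μ = 6.3 × 2 = 12.6 (a 2-hour block = 2 hours).
The 12th arrival falls in the interval iff at least 12 events occur there: P(S_12 ≤ t) = P(N ≥ 12) = 1 − P(N ≤ 11) ≈ 0.6050.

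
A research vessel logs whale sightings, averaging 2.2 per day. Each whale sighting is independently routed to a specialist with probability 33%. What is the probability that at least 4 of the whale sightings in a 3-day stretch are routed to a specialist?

Thinning: the whale sightings that are routed to a specialist themselves form a Poisson process with rate 0.33 × 2.2 = 0.726 per day.
Over the interval, μ = 0.726 × 3 = 2.178 (a 3-day stretch = 3 days).
P(N ≥ 4) = 1 − P(N ≤ 3) ≈ 0.1763.

0.1763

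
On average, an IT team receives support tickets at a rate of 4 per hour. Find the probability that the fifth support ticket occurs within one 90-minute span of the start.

0.7149

Over the interval, μ = 4 × 1.5 = 6 (a 90-minute span = 1.5 hours).
The fifth arrival falls in the interval iff at least 5 events occur there: P(S_5 ≤ t) = P(N ≥ 5) = 1 − P(N ≤ 4) ≈ 0.7149.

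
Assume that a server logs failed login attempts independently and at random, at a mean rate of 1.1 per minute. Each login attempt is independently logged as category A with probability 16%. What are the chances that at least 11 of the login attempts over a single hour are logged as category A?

0.4867

Thinning: the login attempts that are logged as category A themselves form a Poisson process with rate 0.16 × 1.1 = 0.176 per minute.
Over the interval, μ = 0.176 × 60 = 10.56 (an hour = 60 minutes).
P(N ≥ 11) = 1 − P(N ≤ 10) ≈ 0.4867.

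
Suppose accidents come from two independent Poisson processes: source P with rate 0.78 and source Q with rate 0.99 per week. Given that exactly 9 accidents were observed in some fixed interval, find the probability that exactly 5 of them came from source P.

0.2049

Given the total, each event is independently from source P with probability p = λ_P/(λ_P+λ_Q) = 0.78/1.77 ≈ 0.4407.
So K ~ Binomial(9, 0.78/1.77): P(K = 5) = C(9,5) · (0.78/1.77)^5 · (0.99/1.77)^4 ≈ 0.2049.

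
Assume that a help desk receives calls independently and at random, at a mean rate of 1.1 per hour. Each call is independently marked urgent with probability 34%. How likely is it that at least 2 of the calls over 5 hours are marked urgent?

0.5577

Thinning: the calls that are marked urgent themselves form a Poisson process with rate 0.34 × 1.1 = 0.374 per hour.
Over the interval, μ = 0.374 × 5 = 1.87 (5 hours).
P(N ≥ 2) = 1 − P(N ≤ 1) ≈ 0.5577.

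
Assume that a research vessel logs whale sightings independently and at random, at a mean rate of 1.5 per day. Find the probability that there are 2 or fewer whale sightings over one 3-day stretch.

Over the interval, μ = 1.5 × 3 = 4.5 (a 3-day stretch = 3 days).
P(N ≤ 2) = Σ_{j=0}^{2} e^(−μ) μ^j/j! ≈ 0.1736.

0.1736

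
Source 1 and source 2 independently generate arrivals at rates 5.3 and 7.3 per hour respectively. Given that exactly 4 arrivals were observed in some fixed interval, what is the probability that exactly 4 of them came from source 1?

0.0313

Given the total, each event is independently from source 1 with probability p = λ_1/(λ_1+λ_2) = 5.3/12.6 ≈ 0.4206.
So K ~ Binomial(4, 5.3/12.6): P(K = 4) = C(4,4) · (5.3/12.6)^4 · (7.3/12.6)^0 ≈ 0.0313.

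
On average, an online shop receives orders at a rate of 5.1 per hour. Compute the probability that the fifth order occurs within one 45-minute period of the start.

Over the interval, μ = 5.1 × 0.75 = 3.825 (a 45-minute period = 0.75 hours).
The fifth arrival falls in the interval iff at least 5 events occur there: P(S_5 ≤ t) = P(N ≥ 5) = 1 − P(N ≤ 4) ≈ 0.3370.

0.3370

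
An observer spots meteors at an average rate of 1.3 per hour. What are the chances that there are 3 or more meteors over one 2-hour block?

Over the interval, μ = 1.3 × 2 = 2.6 (a 2-hour block = 2 hours).
P(N ≥ 3) = 1 − P(N ≤ 2) = 1 − Σ_{j=0}^{2} e^(−μ) μ^j/j! ≈ 0.4816.

0.4816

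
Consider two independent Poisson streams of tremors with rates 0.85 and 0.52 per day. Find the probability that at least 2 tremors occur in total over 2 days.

Independent Poisson processes superpose: combined rate λ = 0.85 + 0.52 = 1.37 per day.
Over the interval, μ = 1.37 × 2 = 2.74 (2 days).
P(N ≥ 2) = 1 − P(N ≤ 1) ≈ 0.7585.

0.7585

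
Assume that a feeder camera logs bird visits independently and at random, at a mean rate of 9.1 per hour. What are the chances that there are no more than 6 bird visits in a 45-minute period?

Over the interval, μ = 9.1 × 0.75 = 6.825 (a 45-minute period = 0.75 hours).
P(N ≤ 6) = Σ_{j=0}^{6} e^(−μ) μ^j/j! ≈ 0.4761.

0.4761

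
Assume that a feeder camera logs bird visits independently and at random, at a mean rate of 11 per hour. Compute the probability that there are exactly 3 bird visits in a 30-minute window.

Over the interval, μ = 11 × 0.5 = 5.5 (a 30-minute window = 0.5 hours).
P(N = 3) = e^(−μ) μ^3/3! = e^(−5.5) · 5.5^3/6 ≈ 0.1133.

0.1133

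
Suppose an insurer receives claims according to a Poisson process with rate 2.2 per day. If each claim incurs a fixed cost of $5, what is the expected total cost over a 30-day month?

$330

E[N] = 2.2 × 30 = 66 (a 30-day month = 30 days); E[cost] = 66 × $5 = $330.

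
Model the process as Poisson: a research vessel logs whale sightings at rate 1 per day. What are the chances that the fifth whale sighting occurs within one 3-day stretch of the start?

Over the interval, μ = 1 × 3 = 3 (a 3-day stretch = 3 days).
The fifth arrival falls in the interval iff at least 5 events occur there: P(S_5 ≤ t) = P(N ≥ 5) = 1 − P(N ≤ 4) ≈ 0.1847.

0.1847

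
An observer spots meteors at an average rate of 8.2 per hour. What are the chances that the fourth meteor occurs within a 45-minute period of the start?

Over the interval, μ = 8.2 × 0.75 = 6.15 (a 45-minute period = 0.75 hours).
The fourth arrival falls in the interval iff at least 4 events occur there: P(S_4 ≤ t) = P(N ≥ 4) = 1 − P(N ≤ 3) ≈ 0.8617.

0.8617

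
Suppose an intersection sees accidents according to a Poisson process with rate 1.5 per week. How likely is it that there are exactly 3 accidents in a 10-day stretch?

Over the interval, μ = 1.5 × 10/7 ≈ 2.14286 (a 10-day stretch = 10/7 weeks).
P(N = 3) = e^(−μ) μ^3/3! = e^(−2.14286) · 2.14286^3/6 ≈ 0.1924.

0.1924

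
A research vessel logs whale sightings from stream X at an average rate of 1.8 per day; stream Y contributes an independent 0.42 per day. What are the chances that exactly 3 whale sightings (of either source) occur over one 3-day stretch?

0.0631

Independent Poisson processes superpose: combined rate λ = 1.8 + 0.42 = 2.22 per day.
Over the interval, μ = 2.22 × 3 = 6.66 (a 3-day stretch = 3 days).
P(N = 3) = e^(−6.66) · 6.66^3/3! ≈ 0.0631.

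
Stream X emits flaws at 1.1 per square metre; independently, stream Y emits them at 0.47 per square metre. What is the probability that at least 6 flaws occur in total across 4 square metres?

0.5982

Independent Poisson processes superpose: combined rate λ = 1.1 + 0.47 = 1.57 per square metre.
Over the interval, μ = 1.57 × 4 = 6.28 (4 square metres).
P(N ≥ 6) = 1 − P(N ≤ 5) ≈ 0.5982.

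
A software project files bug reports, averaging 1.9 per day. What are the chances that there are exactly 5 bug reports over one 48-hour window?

0.1477

Over the interval, μ = 1.9 × 2 = 3.8 (a 48-hour window = 2 days).
P(N = 5) = e^(−μ) μ^5/5! = e^(−3.8) · 3.8^5/120 ≈ 0.1477.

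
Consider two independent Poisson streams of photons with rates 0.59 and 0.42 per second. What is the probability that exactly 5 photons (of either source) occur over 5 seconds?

0.1754

Independent Poisson processes superpose: combined rate λ = 0.59 + 0.42 = 1.01 per second.
Over the interval, μ = 1.01 × 5 = 5.05 (5 seconds).
P(N = 5) = e^(−5.05) · 5.05^5/5! ≈ 0.1754.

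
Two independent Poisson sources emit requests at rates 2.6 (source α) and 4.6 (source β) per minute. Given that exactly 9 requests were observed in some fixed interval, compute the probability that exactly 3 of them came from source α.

Given the total, each event is independently from source α with probability p = λ_α/(λ_α+λ_β) = 2.6/7.2 ≈ 0.3611.
So K ~ Binomial(9, 2.6/7.2): P(K = 3) = C(9,3) · (2.6/7.2)^3 · (4.6/7.2)^6 ≈ 0.2690.

0.2690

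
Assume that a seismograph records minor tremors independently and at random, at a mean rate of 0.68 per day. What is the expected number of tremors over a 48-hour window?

E[N] = λt = 0.68 × 2 = 1.36 (a 48-hour window = 2 days).

1.36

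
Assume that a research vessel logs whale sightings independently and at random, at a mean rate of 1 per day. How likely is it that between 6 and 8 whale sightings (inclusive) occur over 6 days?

0.4016

Over the interval, μ = 1 × 6 = 6 (6 days).
P(6 ≤ N ≤ 8) = Σ_{j=6}^{8} e^(−6) · 6^j/j! ≈ 0.4016.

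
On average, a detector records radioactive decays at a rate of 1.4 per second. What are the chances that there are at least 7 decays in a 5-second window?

Over the interval, μ = 1.4 × 5 = 7 (a 5-second window = 5 seconds).
P(N ≥ 7) = 1 − P(N ≤ 6) = 1 − Σ_{j=0}^{6} e^(−μ) μ^j/j! ≈ 0.5503.

0.5503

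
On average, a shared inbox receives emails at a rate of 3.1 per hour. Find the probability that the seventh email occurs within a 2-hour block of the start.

Over the interval, μ = 3.1 × 2 = 6.2 (a 2-hour block = 2 hours).
The seventh arrival falls in the interval iff at least 7 events occur there: P(S_7 ≤ t) = P(N ≥ 7) = 1 − P(N ≤ 6) ≈ 0.4258.

0.4258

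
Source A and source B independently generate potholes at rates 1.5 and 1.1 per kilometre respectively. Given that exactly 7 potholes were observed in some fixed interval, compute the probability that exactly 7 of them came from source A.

0.0213

Given the total, each event is independently from source A with probability p = λ_A/(λ_A+λ_B) = 1.5/2.6 ≈ 0.5769.
So K ~ Binomial(7, 1.5/2.6): P(K = 7) = C(7,7) · (1.5/2.6)^7 · (1.1/2.6)^0 ≈ 0.0213.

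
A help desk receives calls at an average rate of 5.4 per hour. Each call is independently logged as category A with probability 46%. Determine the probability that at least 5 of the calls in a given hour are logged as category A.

0.1067

Thinning: the calls that are logged as category A themselves form a Poisson process with rate 0.46 × 5.4 = 2.484 per hour.
So μ = 2.484.
P(N ≥ 5) = 1 − P(N ≤ 4) ≈ 0.1067.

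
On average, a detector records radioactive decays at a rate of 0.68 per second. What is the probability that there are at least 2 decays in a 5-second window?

0.8532

Over the interval, μ = 0.68 × 5 = 3.4 (a 5-second window = 5 seconds).
P(N ≥ 2) = 1 − P(N ≤ 1) = 1 − Σ_{j=0}^{1} e^(−μ) μ^j/j! ≈ 0.8532.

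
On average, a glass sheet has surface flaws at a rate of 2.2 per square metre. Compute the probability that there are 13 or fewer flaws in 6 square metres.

Over the interval, μ = 2.2 × 6 = 13.2 (6 square metres).
P(N ≤ 13) = Σ_{j=0}^{13} e^(−μ) μ^j/j! ≈ 0.5511.

0.5511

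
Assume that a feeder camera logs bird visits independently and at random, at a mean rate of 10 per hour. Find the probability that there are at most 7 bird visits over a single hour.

With mean μ = 10 per hour,
P(N ≤ 7) = Σ_{j=0}^{7} e^(−μ) μ^j/j! ≈ 0.2202.

0.2202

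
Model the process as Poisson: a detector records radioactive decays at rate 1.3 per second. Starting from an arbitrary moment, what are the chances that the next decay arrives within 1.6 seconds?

Inter-arrival times are exponential with rate λ = 1.3 per second.
P(T ≤ 1.6) = 1 − e^(−λt) = 1 − e^(−1.3 × 1.6) = 1 − e^(−2.08) ≈ 0.8751.

0.8751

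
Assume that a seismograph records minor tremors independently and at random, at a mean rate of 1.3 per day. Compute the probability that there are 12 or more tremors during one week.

Over the interval, μ = 1.3 × 7 = 9.1 (a week = 7 days).
P(N ≥ 12) = 1 − P(N ≤ 11) = 1 − Σ_{j=0}^{11} e^(−μ) μ^j/j! ≈ 0.2068.

0.2068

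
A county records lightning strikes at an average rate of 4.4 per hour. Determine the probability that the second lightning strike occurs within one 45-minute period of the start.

0.8414

Over the interval, μ = 4.4 × 0.75 = 3.3 (a 45-minute period = 0.75 hours).
The second arrival falls in the interval iff at least 2 events occur there: P(S_2 ≤ t) = P(N ≥ 2) = 1 − P(N ≤ 1) ≈ 0.8414.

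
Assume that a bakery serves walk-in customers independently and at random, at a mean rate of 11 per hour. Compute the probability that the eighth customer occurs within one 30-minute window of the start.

Over the interval, μ = 11 × 0.5 = 5.5 (a 30-minute window = 0.5 hours).
The eighth arrival falls in the interval iff at least 8 events occur there: P(S_8 ≤ t) = P(N ≥ 8) = 1 − P(N ≤ 7) ≈ 0.1905.

0.1905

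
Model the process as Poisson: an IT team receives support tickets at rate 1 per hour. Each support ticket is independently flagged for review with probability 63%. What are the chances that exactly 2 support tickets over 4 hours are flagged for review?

Thinning: the support tickets that are flagged for review themselves form a Poisson process with rate 0.63 × 1 = 0.63 per hour.
Over the interval, μ = 0.63 × 4 = 2.52 (4 hours).
P(N = 2) = e^(−2.52) · 2.52^2/2! ≈ 0.2555.

0.2555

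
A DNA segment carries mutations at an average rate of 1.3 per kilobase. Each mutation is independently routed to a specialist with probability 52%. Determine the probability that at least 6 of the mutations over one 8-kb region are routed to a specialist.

0.4553

Thinning: the mutations that are routed to a specialist themselves form a Poisson process with rate 0.52 × 1.3 = 0.676 per kilobase.
Over the interval, μ = 0.676 × 8 = 5.408 (an 8-kb region = 8 kilobases).
P(N ≥ 6) = 1 − P(N ≤ 5) ≈ 0.4553.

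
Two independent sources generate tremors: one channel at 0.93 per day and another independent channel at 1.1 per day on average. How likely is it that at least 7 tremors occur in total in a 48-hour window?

Independent Poisson processes superpose: combined rate λ = 0.93 + 1.1 = 2.03 per day.
Over the interval, μ = 2.03 × 2 = 4.06 (a 48-hour window = 2 days).
P(N ≥ 7) = 1 − P(N ≤ 6) ≈ 0.1170.

0.1170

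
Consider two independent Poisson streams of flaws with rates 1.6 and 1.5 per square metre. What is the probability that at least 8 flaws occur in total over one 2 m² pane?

Independent Poisson processes superpose: combined rate λ = 1.6 + 1.5 = 3.1 per square metre.
Over the interval, μ = 3.1 × 2 = 6.2 (a 2 m² pane = 2 square metres).
P(N ≥ 8) = 1 − P(N ≤ 7) ≈ 0.2840.

0.2840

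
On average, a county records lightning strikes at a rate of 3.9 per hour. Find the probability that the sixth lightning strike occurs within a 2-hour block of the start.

0.7897

Over the interval, μ = 3.9 × 2 = 7.8 (a 2-hour block = 2 hours).
The sixth arrival falls in the interval iff at least 6 events occur there: P(S_6 ≤ t) = P(N ≥ 6) = 1 − P(N ≤ 5) ≈ 0.7897.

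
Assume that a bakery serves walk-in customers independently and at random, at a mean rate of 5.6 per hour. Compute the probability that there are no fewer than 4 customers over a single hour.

With mean μ = 5.6 per hour,
P(N ≥ 4) = 1 − P(N ≤ 3) = 1 − Σ_{j=0}^{3} e^(−μ) μ^j/j! ≈ 0.8094.

0.8094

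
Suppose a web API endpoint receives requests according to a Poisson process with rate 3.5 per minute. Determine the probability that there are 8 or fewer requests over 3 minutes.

Over the interval, μ = 3.5 × 3 = 10.5 (3 minutes).
P(N ≤ 8) = Σ_{j=0}^{8} e^(−μ) μ^j/j! ≈ 0.2794.

0.2794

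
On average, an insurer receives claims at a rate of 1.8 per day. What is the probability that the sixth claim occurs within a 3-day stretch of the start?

0.4539

Over the interval, μ = 1.8 × 3 = 5.4 (a 3-day stretch = 3 days).
The sixth arrival falls in the interval iff at least 6 events occur there: P(S_6 ≤ t) = P(N ≥ 6) = 1 − P(N ≤ 5) ≈ 0.4539.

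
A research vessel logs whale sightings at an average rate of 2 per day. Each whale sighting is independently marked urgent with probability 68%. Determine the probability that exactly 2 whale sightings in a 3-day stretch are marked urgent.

0.1407

Thinning: the whale sightings that are marked urgent themselves form a Poisson process with rate 0.68 × 2 = 1.36 per day.
Over the interval, μ = 1.36 × 3 = 4.08 (a 3-day stretch = 3 days).
P(N = 2) = e^(−4.08) · 4.08^2/2! ≈ 0.1407.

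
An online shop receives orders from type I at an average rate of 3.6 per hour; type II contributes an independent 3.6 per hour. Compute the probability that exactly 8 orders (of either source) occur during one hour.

Independent Poisson processes superpose: combined rate λ = 3.6 + 3.6 = 7.2 per hour.
So μ = 7.2.
P(N = 8) = e^(−7.2) · 7.2^8/8! ≈ 0.1337.

0.1337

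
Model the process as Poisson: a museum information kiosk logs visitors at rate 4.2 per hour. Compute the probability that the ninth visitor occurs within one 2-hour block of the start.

0.4631

Over the interval, μ = 4.2 × 2 = 8.4 (a 2-hour block = 2 hours).
The ninth arrival falls in the interval iff at least 9 events occur there: P(S_9 ≤ t) = P(N ≥ 9) = 1 − P(N ≤ 8) ≈ 0.4631.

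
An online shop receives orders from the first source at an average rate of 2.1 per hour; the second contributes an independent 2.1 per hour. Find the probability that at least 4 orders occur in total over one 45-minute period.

Independent Poisson processes superpose: combined rate λ = 2.1 + 2.1 = 4.2 per hour.
Over the interval, μ = 4.2 × 0.75 = 3.15 (a 45-minute period = 0.75 hours).
P(N ≥ 4) = 1 − P(N ≤ 3) ≈ 0.3863.

0.3863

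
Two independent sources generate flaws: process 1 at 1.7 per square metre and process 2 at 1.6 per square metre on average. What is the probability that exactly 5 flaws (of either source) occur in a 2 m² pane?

0.1420

Independent Poisson processes superpose: combined rate λ = 1.7 + 1.6 = 3.3 per square metre.
Over the interval, μ = 3.3 × 2 = 6.6 (a 2 m² pane = 2 square metres).
P(N = 5) = e^(−6.6) · 6.6^5/5! ≈ 0.1420.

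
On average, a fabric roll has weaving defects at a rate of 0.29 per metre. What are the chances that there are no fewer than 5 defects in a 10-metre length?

Over the interval, μ = 0.29 × 10 = 2.9 (a 10-metre length = 10 metres).
P(N ≥ 5) = 1 − P(N ≤ 4) = 1 − Σ_{j=0}^{4} e^(−μ) μ^j/j! ≈ 0.1682.

0.1682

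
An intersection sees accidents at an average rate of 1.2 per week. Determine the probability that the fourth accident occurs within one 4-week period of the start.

Over the interval, μ = 1.2 × 4 = 4.8 (a 4-week period = 4 weeks).
The fourth arrival falls in the interval iff at least 4 events occur there: P(S_4 ≤ t) = P(N ≥ 4) = 1 − P(N ≤ 3) ≈ 0.7058.

0.7058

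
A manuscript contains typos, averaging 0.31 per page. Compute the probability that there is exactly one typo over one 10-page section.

0.1397

Over the interval, μ = 0.31 × 10 = 3.1 (a 10-page section = 10 pages).
P(N = 1) = e^(−μ) μ^1/1! = e^(−3.1) · 3.1^1/1 ≈ 0.1397.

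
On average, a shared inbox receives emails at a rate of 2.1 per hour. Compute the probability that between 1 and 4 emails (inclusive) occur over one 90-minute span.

0.7466

Over the interval, μ = 2.1 × 1.5 = 3.15 (a 90-minute span = 1.5 hours).
P(1 ≤ N ≤ 4) = Σ_{j=1}^{4} e^(−3.15) · 3.15^j/j! ≈ 0.7466.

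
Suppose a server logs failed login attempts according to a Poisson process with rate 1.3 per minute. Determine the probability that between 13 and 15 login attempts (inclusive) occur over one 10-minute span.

Over the interval, μ = 1.3 × 10 = 13 (a 10-minute span = 10 minutes).
P(13 ≤ N ≤ 15) = Σ_{j=13}^{15} e^(−13) · 13^j/j! ≈ 0.3005.

0.3005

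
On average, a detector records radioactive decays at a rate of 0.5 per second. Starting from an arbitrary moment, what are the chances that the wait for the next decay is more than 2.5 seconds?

0.2865

The wait for the next event is exponential with rate λ = 0.5 per second.
P(T > 2.5) = e^(−λt) = e^(−0.5 × 2.5) = e^(−1.25) ≈ 0.2865.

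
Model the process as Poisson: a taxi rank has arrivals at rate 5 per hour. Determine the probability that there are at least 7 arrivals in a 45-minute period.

0.0863

Over the interval, μ = 5 × 0.75 = 3.75 (a 45-minute period = 0.75 hours).
P(N ≥ 7) = 1 − P(N ≤ 6) = 1 − Σ_{j=0}^{6} e^(−μ) μ^j/j! ≈ 0.0863.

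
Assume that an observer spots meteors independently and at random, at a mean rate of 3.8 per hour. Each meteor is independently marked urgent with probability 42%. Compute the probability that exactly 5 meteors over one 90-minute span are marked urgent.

0.0598

Thinning: the meteors that are marked urgent themselves form a Poisson process with rate 0.42 × 3.8 = 1.596 per hour.
Over the interval, μ = 1.596 × 1.5 = 2.394 (a 90-minute span = 1.5 hours).
P(N = 5) = e^(−2.394) · 2.394^5/5! ≈ 0.0598.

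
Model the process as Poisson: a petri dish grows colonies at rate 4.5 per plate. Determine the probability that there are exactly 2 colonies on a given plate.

With mean μ = 4.5 per plate,
P(N = 2) = e^(−μ) μ^2/2! = e^(−4.5) · 4.5^2/2 ≈ 0.1125.

0.1125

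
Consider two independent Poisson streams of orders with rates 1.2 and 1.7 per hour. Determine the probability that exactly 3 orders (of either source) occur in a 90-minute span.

0.1771

Independent Poisson processes superpose: combined rate λ = 1.2 + 1.7 = 2.9 per hour.
Over the interval, μ = 2.9 × 1.5 = 4.35 (a 90-minute span = 1.5 hours).
P(N = 3) = e^(−4.35) · 4.35^3/3! ≈ 0.1771.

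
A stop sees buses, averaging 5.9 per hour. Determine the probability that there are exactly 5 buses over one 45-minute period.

Over the interval, μ = 5.9 × 0.75 = 4.425 (a 45-minute period = 0.75 hours).
P(N = 5) = e^(−μ) μ^5/5! = e^(−4.425) · 4.425^5/120 ≈ 0.1693.

0.1693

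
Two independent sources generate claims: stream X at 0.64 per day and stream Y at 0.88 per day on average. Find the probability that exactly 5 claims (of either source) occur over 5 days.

0.1057

Independent Poisson processes superpose: combined rate λ = 0.64 + 0.88 = 1.52 per day.
Over the interval, μ = 1.52 × 5 = 7.6 (5 days).
P(N = 5) = e^(−7.6) · 7.6^5/5! ≈ 0.1057.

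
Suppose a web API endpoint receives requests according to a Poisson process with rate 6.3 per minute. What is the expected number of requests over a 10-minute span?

63

E[N] = λt = 6.3 × 10 = 63 (a 10-minute span = 10 minutes).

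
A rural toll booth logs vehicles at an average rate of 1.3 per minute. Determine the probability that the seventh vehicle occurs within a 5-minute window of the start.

Over the interval, μ = 1.3 × 5 = 6.5 (a 5-minute window = 5 minutes).
The seventh arrival falls in the interval iff at least 7 events occur there: P(S_7 ≤ t) = P(N ≥ 7) = 1 − P(N ≤ 6) ≈ 0.4735.

0.4735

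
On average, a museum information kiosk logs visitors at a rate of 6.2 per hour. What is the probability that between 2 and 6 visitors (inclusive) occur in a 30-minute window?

Over the interval, μ = 6.2 × 0.5 = 3.1 (a 30-minute window = 0.5 hours).
P(2 ≤ N ≤ 6) = Σ_{j=2}^{6} e^(−3.1) · 3.1^j/j! ≈ 0.7765.

0.7765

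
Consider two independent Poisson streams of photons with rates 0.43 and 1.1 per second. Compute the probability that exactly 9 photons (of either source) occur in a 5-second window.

0.1177

Independent Poisson processes superpose: combined rate λ = 0.43 + 1.1 = 1.53 per second.
Over the interval, μ = 1.53 × 5 = 7.65 (a 5-second window = 5 seconds).
P(N = 9) = e^(−7.65) · 7.65^9/9! ≈ 0.1177.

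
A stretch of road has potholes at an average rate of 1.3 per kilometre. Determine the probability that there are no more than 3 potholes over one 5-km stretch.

Over the interval, μ = 1.3 × 5 = 6.5 (a 5-km stretch = 5 kilometres).
P(N ≤ 3) = Σ_{j=0}^{3} e^(−μ) μ^j/j! ≈ 0.1118.

0.1118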